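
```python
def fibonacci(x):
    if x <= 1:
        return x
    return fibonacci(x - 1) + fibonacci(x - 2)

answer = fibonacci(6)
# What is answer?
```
Call trace (a repeated sub-call is expanded the first time; later identical calls just restate its return value):
fibonacci(x=6)
  fibonacci(x=5)
    fibonacci(x=4)
      fibonacci(x=3)
        fibonacci(x=2)
          fibonacci(x=1)
          -> return 1
          fibonacci(x=0)
          -> return 0
        -> return 1
        fibonacci(x=1)
        -> return 1
      -> return 2
      fibonacci(x=2) -> return 1  (same call as traced above)
    -> return 3
    fibonacci(x=3) -> return 2  (same call as traced above)
  -> return 5
  fibonacci(x=4) -> return 3  (same call as traced above)
-> return 8

Final answer: 8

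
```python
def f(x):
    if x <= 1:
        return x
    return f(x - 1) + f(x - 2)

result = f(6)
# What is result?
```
Call trace (a repeated sub-call is expanded the first time; later identical calls just restate its return value):
f(x=6)
  f(x=5)
    f(x=4)
      f(x=3)
        f(x=2)
          f(x=1)
          -> return 1
          f(x=0)
          -> return 0
        -> return 1
        f(x=1)
        -> return 1
      -> return 2
      f(x=2) -> return 1  (same call as traced above)
    -> return 3
    f(x=3) -> return 2  (same call as traced above)
  -> return 5
  f(x=4) -> return 3  (same call as traced above)
-> return 8

Final answer: 8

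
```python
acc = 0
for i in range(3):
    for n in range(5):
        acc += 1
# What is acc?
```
Trace:
  acc=0
  acc=1, i=0, n=0
  acc=2, i=0, n=1
  acc=3, i=0, n=2
  acc=4, i=0, n=3
  acc=5, i=0, n=4
  acc=6, i=1, n=0
  acc=7, i=1, n=1
  acc=8, i=1, n=2
  acc=9, i=1, n=3
  acc=10, i=1, n=4
  acc=11, i=2, n=0
  acc=12, i=2, n=1
  acc=13, i=2, n=2
  acc=14, i=2, n=3
  acc=15, i=2, n=4

Final answer: 15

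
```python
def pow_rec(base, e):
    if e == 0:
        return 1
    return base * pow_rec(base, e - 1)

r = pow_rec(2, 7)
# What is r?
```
Call trace:
pow_rec(base=2, e=7)
  pow_rec(base=2, e=6)
    pow_rec(base=2, e=5)
      pow_rec(base=2, e=4)
        pow_rec(base=2, e=3)
          pow_rec(base=2, e=2)
            pow_rec(base=2, e=1)
              pow_rec(base=2, e=0)
              -> return 1
            -> return 2
          -> return 4
        -> return 8
      -> return 16
    -> return 32
  -> return 64
-> return 128

Final answer: 128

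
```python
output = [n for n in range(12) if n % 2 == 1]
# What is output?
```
Trace:
  n=0
  n=1
  n=2
  n=3
  n=4
  n=5
  n=6
  n=7
  n=8
  n=9
  n=10
  n=11
  output=[1, 3, 5, 7, 9, 11]

Final answer: [1, 3, 5, 7, 9, 11]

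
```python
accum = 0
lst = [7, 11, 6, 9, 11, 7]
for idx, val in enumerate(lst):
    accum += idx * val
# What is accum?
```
Trace:
  accum=0
  accum=0, idx=0, val=7
  accum=11, idx=1, val=11
  accum=23, idx=2, val=6
  accum=50, idx=3, val=9
  accum=94, idx=4, val=11
  accum=129, idx=5, val=7

Final answer: 129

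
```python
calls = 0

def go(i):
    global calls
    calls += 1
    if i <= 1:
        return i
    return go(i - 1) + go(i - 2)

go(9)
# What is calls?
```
Call trace (a repeated sub-call is expanded the first time; later identical calls just restate its return value):
go(i=9)
  go(i=8)
    go(i=7)
      go(i=6)
        go(i=5)
          go(i=4)
            go(i=3)
              go(i=2)
                go(i=1)
                -> return 1
                go(i=0)
                -> return 0
              -> return 1
              go(i=1)
              -> return 1
            -> return 2
            go(i=2) -> return 1  (same call as traced above)
          -> return 3
          go(i=3) -> return 2  (same call as traced above)
        -> return 5
        go(i=4) -> return 3  (same call as traced above)
      -> return 8
      go(i=5) -> return 5  (same call as traced above)
    -> return 13
    go(i=6) -> return 8  (same call as traced above)
  -> return 21
  go(i=7) -> return 13  (same call as traced above)
-> return 34

calls is incremented once per call, so count the calls in each subtree. Let C(i) = number of calls made by go(i).
C(0) = C(1) = 1 (base case, no recursion); C(i) = 1 + C(i - 1) + C(i - 2) otherwise.
C(2) = 1 + C(1) + C(0) = 1 + 1 + 1 = 3
C(3) = 1 + C(2) + C(1) = 1 + 3 + 1 = 5
C(4) = 1 + C(3) + C(2) = 1 + 5 + 3 = 9
C(5) = 1 + C(4) + C(3) = 1 + 9 + 5 = 15
C(6) = 1 + C(5) + C(4) = 1 + 15 + 9 = 25
C(7) = 1 + C(6) + C(5) = 1 + 25 + 15 = 41
C(8) = 1 + C(7) + C(6) = 1 + 41 + 25 = 67
C(9) = 1 + C(8) + C(7) = 1 + 67 + 41 = 109
calls = C(9) = 109

Final answer: 109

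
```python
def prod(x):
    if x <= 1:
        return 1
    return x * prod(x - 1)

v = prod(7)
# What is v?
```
Call trace:
prod(x=7)
  prod(x=6)
    prod(x=5)
      prod(x=4)
        prod(x=3)
          prod(x=2)
            prod(x=1)
            -> return 1
          -> return 2
        -> return 6
      -> return 24
    -> return 120
  -> return 720
-> return 5040

Final answer: 5040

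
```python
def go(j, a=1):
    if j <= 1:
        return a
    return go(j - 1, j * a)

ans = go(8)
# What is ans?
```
Call trace:
go(j=8, a=1)
  go(j=7, a=8)
    go(j=6, a=56)
      go(j=5, a=336)
        go(j=4, a=1680)
          go(j=3, a=6720)
            go(j=2, a=20160)
              go(j=1, a=40320)
              -> return 40320
            -> return 40320
          -> return 40320
        -> return 40320
      -> return 40320
    -> return 40320
  -> return 40320
-> return 40320

Final answer: 40320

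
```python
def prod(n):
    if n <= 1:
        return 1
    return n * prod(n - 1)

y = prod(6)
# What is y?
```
Call trace:
prod(n=6)
  prod(n=5)
    prod(n=4)
      prod(n=3)
        prod(n=2)
          prod(n=1)
          -> return 1
        -> return 2
      -> return 6
    -> return 24
  -> return 120
-> return 720

Final answer: 720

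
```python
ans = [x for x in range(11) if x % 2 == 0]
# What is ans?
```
Trace:
  x=0
  x=1
  x=2
  x=3
  x=4
  x=5
  x=6
  x=7
  x=8
  x=9
  x=10
  ans=[0, 2, 4, 6, 8, 10]

Final answer: [0, 2, 4, 6, 8, 10]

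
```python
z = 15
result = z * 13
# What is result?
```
Trace:
  z=15
  z=15, result=195

Final answer: 195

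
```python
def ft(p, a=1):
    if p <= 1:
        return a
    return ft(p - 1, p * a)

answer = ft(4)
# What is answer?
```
Call trace:
ft(p=4, a=1)
  ft(p=3, a=4)
    ft(p=2, a=12)
      ft(p=1, a=24)
      -> return 24
    -> return 24
  -> return 24
-> return 24

Final answer: 24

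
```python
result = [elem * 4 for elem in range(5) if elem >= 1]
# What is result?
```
Trace:
  elem=0
  elem=1
  elem=2
  elem=3
  elem=4
  result=[4, 8, 12, 16]

Final answer: [4, 8, 12, 16]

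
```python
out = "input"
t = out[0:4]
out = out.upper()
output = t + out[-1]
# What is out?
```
Trace:
  out='input'
  out='input', t='inpu'
  out='INPUT', t='inpu'
  out='INPUT', t='inpu', output='inpuT'

Final answer: 'INPUT'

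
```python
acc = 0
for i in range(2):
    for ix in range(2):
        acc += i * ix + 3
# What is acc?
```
Trace:
  acc=0
  acc=3, i=0, ix=0
  acc=6, i=0, ix=1
  acc=9, i=1, ix=0
  acc=13, i=1, ix=1

Final answer: 13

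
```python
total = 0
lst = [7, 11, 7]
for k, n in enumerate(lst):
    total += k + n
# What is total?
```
Trace:
  total=0
  total=7, k=0, n=7
  total=19, k=1, n=11
  total=28, k=2, n=7

Final answer: 28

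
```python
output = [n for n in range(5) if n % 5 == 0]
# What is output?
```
Trace:
  n=0
  n=1
  n=2
  n=3
  n=4
  output=[0]

Final answer: [0]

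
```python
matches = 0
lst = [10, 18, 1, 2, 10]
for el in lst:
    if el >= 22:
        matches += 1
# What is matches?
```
Trace:
  matches=0
  matches=0, el=10
  matches=0, el=18
  matches=0, el=1
  matches=0, el=2
  matches=0, el=10

Final answer: 0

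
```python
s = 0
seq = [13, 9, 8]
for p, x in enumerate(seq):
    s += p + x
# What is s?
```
Trace:
  s=0
  s=13, p=0, x=13
  s=23, p=1, x=9
  s=33, p=2, x=8

Final answer: 33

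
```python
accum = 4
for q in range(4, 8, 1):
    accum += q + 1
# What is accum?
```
Trace:
  accum=4
  accum=9, q=4
  accum=15, q=5
  accum=22, q=6
  accum=30, q=7

Final answer: 30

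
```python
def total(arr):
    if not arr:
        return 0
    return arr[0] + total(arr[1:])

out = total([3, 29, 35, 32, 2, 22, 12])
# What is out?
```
Call trace:
total(arr=[3, 29, 35, 32, 2, 22, 12])
  total(arr=[29, 35, 32, 2, 22, 12])
    total(arr=[35, 32, 2, 22, 12])
      total(arr=[32, 2, 22, 12])
        total(arr=[2, 22, 12])
          total(arr=[22, 12])
            total(arr=[12])
              total(arr=[])
              -> return 0
            -> return 12
          -> return 34
        -> return 36
      -> return 68
    -> return 103
  -> return 132
-> return 135

Final answer: 135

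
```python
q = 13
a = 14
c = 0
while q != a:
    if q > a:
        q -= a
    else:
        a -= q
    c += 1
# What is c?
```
Trace:
  q=13
  q=13, a=14
  q=13, a=14, c=0
  q=13, a=1, c=1
  q=12, a=1, c=2
  q=11, a=1, c=3
  q=10, a=1, c=4
  q=9, a=1, c=5
  q=8, a=1, c=6
  q=7, a=1, c=7
  q=6, a=1, c=8
  q=5, a=1, c=9
  q=4, a=1, c=10
  q=3, a=1, c=11
  q=2, a=1, c=12
  q=1, a=1, c=13

Final answer: 13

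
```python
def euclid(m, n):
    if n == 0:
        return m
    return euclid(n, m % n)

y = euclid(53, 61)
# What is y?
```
Call trace:
euclid(m=53, n=61)
  euclid(m=61, n=53)
    euclid(m=53, n=8)
      euclid(m=8, n=5)
        euclid(m=5, n=3)
          euclid(m=3, n=2)
            euclid(m=2, n=1)
              euclid(m=1, n=0)
              -> return 1
            -> return 1
          -> return 1
        -> return 1
      -> return 1
    -> return 1
  -> return 1
-> return 1

Final answer: 1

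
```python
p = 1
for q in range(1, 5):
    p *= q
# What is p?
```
Trace:
  p=1
  p=1, q=1
  p=2, q=2
  p=6, q=3
  p=24, q=4

Final answer: 24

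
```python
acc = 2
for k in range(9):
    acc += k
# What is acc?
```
Trace:
  acc=2
  acc=2, k=0
  acc=3, k=1
  acc=5, k=2
  acc=8, k=3
  acc=12, k=4
  acc=17, k=5
  acc=23, k=6
  acc=30, k=7
  acc=38, k=8

Final answer: 38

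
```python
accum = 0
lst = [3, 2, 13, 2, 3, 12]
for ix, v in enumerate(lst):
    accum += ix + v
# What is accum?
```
Trace:
  accum=0
  accum=3, ix=0, v=3
  accum=6, ix=1, v=2
  accum=21, ix=2, v=13
  accum=26, ix=3, v=2
  accum=33, ix=4, v=3
  accum=50, ix=5, v=12

Final answer: 50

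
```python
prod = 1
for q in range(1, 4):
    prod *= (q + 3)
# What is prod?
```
Trace:
  prod=1
  prod=4, q=1
  prod=20, q=2
  prod=120, q=3

Final answer: 120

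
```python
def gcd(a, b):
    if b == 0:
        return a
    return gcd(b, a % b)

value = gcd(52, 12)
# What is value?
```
Call trace:
gcd(a=52, b=12)
  gcd(a=12, b=4)
    gcd(a=4, b=0)
    -> return 4
  -> return 4
-> return 4

Final answer: 4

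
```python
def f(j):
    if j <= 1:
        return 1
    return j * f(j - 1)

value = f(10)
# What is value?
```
Call trace:
f(j=10)
  f(j=9)
    f(j=8)
      f(j=7)
        f(j=6)
          f(j=5)
            f(j=4)
              f(j=3)
                f(j=2)
                  f(j=1)
                  -> return 1
                -> return 2
              -> return 6
            -> return 24
          -> return 120
        -> return 720
      -> return 5040
    -> return 40320
  -> return 362880
-> return 3628800

Final answer: 3628800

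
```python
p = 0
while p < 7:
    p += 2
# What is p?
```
Trace:
  p=0
  p=2
  p=4
  p=6
  p=8

Final answer: 8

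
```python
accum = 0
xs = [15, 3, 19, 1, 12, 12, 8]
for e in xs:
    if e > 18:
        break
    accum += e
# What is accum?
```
Trace:
  accum=0
  accum=15, e=15
  accum=18, e=3
  accum=18, e=19

Final answer: 18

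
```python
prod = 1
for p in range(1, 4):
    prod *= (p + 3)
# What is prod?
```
Trace:
  prod=1
  prod=4, p=1
  prod=20, p=2
  prod=120, p=3

Final answer: 120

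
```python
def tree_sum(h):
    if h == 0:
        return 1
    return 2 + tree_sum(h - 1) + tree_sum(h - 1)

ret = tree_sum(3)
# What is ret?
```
Call trace (a repeated sub-call is expanded the first time; later identical calls just restate its return value):
tree_sum(h=3)
  tree_sum(h=2)
    tree_sum(h=1)
      tree_sum(h=0)
      -> return 1
      tree_sum(h=0)
      -> return 1
    -> return 4
    tree_sum(h=1) -> return 4  (same call as traced above)
  -> return 10
  tree_sum(h=2) -> return 10  (same call as traced above)
-> return 22

Final answer: 22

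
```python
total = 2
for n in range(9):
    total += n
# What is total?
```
Trace:
  total=2
  total=2, n=0
  total=3, n=1
  total=5, n=2
  total=8, n=3
  total=12, n=4
  total=17, n=5
  total=23, n=6
  total=30, n=7
  total=38, n=8

Final answer: 38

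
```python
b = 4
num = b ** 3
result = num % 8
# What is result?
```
Trace:
  b=4
  b=4, num=64
  b=4, num=64, result=0

Final answer: 0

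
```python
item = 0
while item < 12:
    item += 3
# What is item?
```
Trace:
  item=0
  item=3
  item=6
  item=9
  item=12

Final answer: 12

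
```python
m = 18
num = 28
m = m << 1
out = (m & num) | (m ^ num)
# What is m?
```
Trace:
  m=18
  m=18, num=28
  m=36, num=28
  m=36, num=28, out=60

Final answer: 36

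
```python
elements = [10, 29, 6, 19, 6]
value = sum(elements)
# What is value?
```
Trace:
  elements=[10, 29, 6, 19, 6]
  elements=[10, 29, 6, 19, 6], value=70

Final answer: 70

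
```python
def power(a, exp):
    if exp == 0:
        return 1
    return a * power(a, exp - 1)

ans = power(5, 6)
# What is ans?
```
Call trace:
power(a=5, exp=6)
  power(a=5, exp=5)
    power(a=5, exp=4)
      power(a=5, exp=3)
        power(a=5, exp=2)
          power(a=5, exp=1)
            power(a=5, exp=0)
            -> return 1
          -> return 5
        -> return 25
      -> return 125
    -> return 625
  -> return 3125
-> return 15625

Final answer: 15625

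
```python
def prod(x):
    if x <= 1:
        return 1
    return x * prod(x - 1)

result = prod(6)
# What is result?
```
Call trace:
prod(x=6)
  prod(x=5)
    prod(x=4)
      prod(x=3)
        prod(x=2)
          prod(x=1)
          -> return 1
        -> return 2
      -> return 6
    -> return 24
  -> return 120
-> return 720

Final answer: 720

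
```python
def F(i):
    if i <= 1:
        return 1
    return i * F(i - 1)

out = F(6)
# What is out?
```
Call trace:
F(i=6)
  F(i=5)
    F(i=4)
      F(i=3)
        F(i=2)
          F(i=1)
          -> return 1
        -> return 2
      -> return 6
    -> return 24
  -> return 120
-> return 720

Final answer: 720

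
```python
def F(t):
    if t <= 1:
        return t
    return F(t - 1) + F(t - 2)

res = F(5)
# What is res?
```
Call trace (a repeated sub-call is expanded the first time; later identical calls just restate its return value):
F(t=5)
  F(t=4)
    F(t=3)
      F(t=2)
        F(t=1)
        -> return 1
        F(t=0)
        -> return 0
      -> return 1
      F(t=1)
      -> return 1
    -> return 2
    F(t=2) -> return 1  (same call as traced above)
  -> return 3
  F(t=3) -> return 2  (same call as traced above)
-> return 5

Final answer: 5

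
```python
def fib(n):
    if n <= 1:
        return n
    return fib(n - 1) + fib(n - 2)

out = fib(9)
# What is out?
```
Call trace (a repeated sub-call is expanded the first time; later identical calls just restate its return value):
fib(n=9)
  fib(n=8)
    fib(n=7)
      fib(n=6)
        fib(n=5)
          fib(n=4)
            fib(n=3)
              fib(n=2)
                fib(n=1)
                -> return 1
                fib(n=0)
                -> return 0
              -> return 1
              fib(n=1)
              -> return 1
            -> return 2
            fib(n=2) -> return 1  (same call as traced above)
          -> return 3
          fib(n=3) -> return 2  (same call as traced above)
        -> return 5
        fib(n=4) -> return 3  (same call as traced above)
      -> return 8
      fib(n=5) -> return 5  (same call as traced above)
    -> return 13
    fib(n=6) -> return 8  (same call as traced above)
  -> return 21
  fib(n=7) -> return 13  (same call as traced above)
-> return 34

Final answer: 34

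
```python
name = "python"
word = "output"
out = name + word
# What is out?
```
Trace:
  name='python'
  name='python', word='output'
  name='python', word='output', out='pythonoutput'

Final answer: 'pythonoutput'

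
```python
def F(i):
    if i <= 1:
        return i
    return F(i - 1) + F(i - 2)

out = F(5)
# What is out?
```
Call trace (a repeated sub-call is expanded the first time; later identical calls just restate its return value):
F(i=5)
  F(i=4)
    F(i=3)
      F(i=2)
        F(i=1)
        -> return 1
        F(i=0)
        -> return 0
      -> return 1
      F(i=1)
      -> return 1
    -> return 2
    F(i=2) -> return 1  (same call as traced above)
  -> return 3
  F(i=3) -> return 2  (same call as traced above)
-> return 5

Final answer: 5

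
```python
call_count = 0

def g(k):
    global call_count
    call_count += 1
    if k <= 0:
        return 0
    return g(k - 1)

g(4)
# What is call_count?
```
Call trace:
g(k=4)
  g(k=3)
    g(k=2)
      g(k=1)
        g(k=0)
        -> return 0
      -> return 0
    -> return 0
  -> return 0
-> return 0

call_count is incremented once per call. g is entered once for each k = 4, 3, 2, 1, 0 (the k <= 0 call returns without recursing), i.e. 4 + 1 calls.
call_count = 5

Final answer: 5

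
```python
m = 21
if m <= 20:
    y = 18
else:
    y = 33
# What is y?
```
Trace:
  m=21
  m=21, y=33

Final answer: 33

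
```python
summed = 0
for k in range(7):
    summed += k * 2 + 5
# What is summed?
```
Trace:
  summed=0
  summed=5, k=0
  summed=12, k=1
  summed=21, k=2
  summed=32, k=3
  summed=45, k=4
  summed=60, k=5
  summed=77, k=6

Final answer: 77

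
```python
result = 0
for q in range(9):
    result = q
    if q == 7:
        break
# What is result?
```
Trace:
  result=0
  result=0, q=0
  result=1, q=1
  result=2, q=2
  result=3, q=3
  result=4, q=4
  result=5, q=5
  result=6, q=6
  result=7, q=7

Final answer: 7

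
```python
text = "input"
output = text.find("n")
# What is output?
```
Trace:
  text='input'
  text='input', output=1

Final answer: 1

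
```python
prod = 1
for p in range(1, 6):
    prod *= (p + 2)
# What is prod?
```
Trace:
  prod=1
  prod=3, p=1
  prod=12, p=2
  prod=60, p=3
  prod=360, p=4
  prod=2520, p=5

Final answer: 2520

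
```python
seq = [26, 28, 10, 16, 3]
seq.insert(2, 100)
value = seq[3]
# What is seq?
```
Trace:
  seq=[26, 28, 10, 16, 3]
  seq=[26, 28, 100, 10, 16, 3]
  seq=[26, 28, 100, 10, 16, 3], value=10

Final answer: [26, 28, 100, 10, 16, 3]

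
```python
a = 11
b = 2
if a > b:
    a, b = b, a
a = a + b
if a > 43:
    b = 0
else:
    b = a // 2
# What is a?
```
Trace:
  a=11
  a=11, b=2
  a=2, b=11
  a=13, b=11
  a=13, b=6

Final answer: 13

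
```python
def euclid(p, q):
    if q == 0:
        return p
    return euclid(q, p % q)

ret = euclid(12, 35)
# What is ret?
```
Call trace:
euclid(p=12, q=35)
  euclid(p=35, q=12)
    euclid(p=12, q=11)
      euclid(p=11, q=1)
        euclid(p=1, q=0)
        -> return 1
      -> return 1
    -> return 1
  -> return 1
-> return 1

Final answer: 1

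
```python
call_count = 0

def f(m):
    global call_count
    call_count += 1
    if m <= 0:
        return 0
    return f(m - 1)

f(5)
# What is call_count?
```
Call trace:
f(m=5)
  f(m=4)
    f(m=3)
      f(m=2)
        f(m=1)
          f(m=0)
          -> return 0
        -> return 0
      -> return 0
    -> return 0
  -> return 0
-> return 0

call_count is incremented once per call. f is entered once for each m = 5, 4, 3, 2, 1, 0 (the m <= 0 call returns without recursing), i.e. 5 + 1 calls.
call_count = 6

Final answer: 6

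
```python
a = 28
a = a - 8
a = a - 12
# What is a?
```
Trace:
  a=28
  a=20
  a=8

Final answer: 8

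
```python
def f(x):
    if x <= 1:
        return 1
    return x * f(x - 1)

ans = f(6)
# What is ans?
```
Call trace:
f(x=6)
  f(x=5)
    f(x=4)
      f(x=3)
        f(x=2)
          f(x=1)
          -> return 1
        -> return 2
      -> return 6
    -> return 24
  -> return 120
-> return 720

Final answer: 720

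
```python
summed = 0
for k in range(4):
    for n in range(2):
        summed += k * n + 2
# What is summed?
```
Trace:
  summed=0
  summed=2, k=0, n=0
  summed=4, k=0, n=1
  summed=6, k=1, n=0
  summed=9, k=1, n=1
  summed=11, k=2, n=0
  summed=15, k=2, n=1
  summed=17, k=3, n=0
  summed=22, k=3, n=1

Final answer: 22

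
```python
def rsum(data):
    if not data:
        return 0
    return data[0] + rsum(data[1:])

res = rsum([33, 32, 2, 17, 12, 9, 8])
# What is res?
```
Call trace:
rsum(data=[33, 32, 2, 17, 12, 9, 8])
  rsum(data=[32, 2, 17, 12, 9, 8])
    rsum(data=[2, 17, 12, 9, 8])
      rsum(data=[17, 12, 9, 8])
        rsum(data=[12, 9, 8])
          rsum(data=[9, 8])
            rsum(data=[8])
              rsum(data=[])
              -> return 0
            -> return 8
          -> return 17
        -> return 29
      -> return 46
    -> return 48
  -> return 80
-> return 113

Final answer: 113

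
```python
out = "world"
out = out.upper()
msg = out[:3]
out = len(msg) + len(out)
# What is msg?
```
Trace:
  out='world'
  out='WORLD'
  out='WORLD', msg='WOR'
  out=8, msg='WOR'

Final answer: 'WOR'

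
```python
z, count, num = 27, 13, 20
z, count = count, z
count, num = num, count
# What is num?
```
Trace:
  z=27, count=13, num=20
  z=13, count=27, num=20
  z=13, count=20, num=27

Final answer: 27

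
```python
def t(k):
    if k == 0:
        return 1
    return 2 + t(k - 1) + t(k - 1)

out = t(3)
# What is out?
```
Call trace (a repeated sub-call is expanded the first time; later identical calls just restate its return value):
t(k=3)
  t(k=2)
    t(k=1)
      t(k=0)
      -> return 1
      t(k=0)
      -> return 1
    -> return 4
    t(k=1) -> return 4  (same call as traced above)
  -> return 10
  t(k=2) -> return 10  (same call as traced above)
-> return 22

Final answer: 22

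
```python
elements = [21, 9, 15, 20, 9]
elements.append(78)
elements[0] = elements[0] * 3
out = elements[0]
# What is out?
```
Trace:
  elements=[21, 9, 15, 20, 9]
  elements=[21, 9, 15, 20, 9, 78]
  elements=[63, 9, 15, 20, 9, 78]
  elements=[63, 9, 15, 20, 9, 78], out=63

Final answer: 63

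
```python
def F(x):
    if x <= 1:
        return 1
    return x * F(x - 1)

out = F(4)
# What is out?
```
Call trace:
F(x=4)
  F(x=3)
    F(x=2)
      F(x=1)
      -> return 1
    -> return 2
  -> return 6
-> return 24

Final answer: 24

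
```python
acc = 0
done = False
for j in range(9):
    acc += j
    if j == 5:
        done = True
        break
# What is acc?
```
Trace:
  acc=0
  acc=0, done=False
  acc=0, done=False, j=0
  acc=1, done=False, j=1
  acc=3, done=False, j=2
  acc=6, done=False, j=3
  acc=10, done=False, j=4
  acc=15, done=True, j=5

Final answer: 15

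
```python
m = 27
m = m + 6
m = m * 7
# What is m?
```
Trace:
  m=27
  m=33
  m=231

Final answer: 231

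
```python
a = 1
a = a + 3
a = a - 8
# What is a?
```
Trace:
  a=1
  a=4
  a=-4

Final answer: -4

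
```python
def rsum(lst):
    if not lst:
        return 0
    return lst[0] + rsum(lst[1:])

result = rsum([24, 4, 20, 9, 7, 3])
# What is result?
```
Call trace:
rsum(lst=[24, 4, 20, 9, 7, 3])
  rsum(lst=[4, 20, 9, 7, 3])
    rsum(lst=[20, 9, 7, 3])
      rsum(lst=[9, 7, 3])
        rsum(lst=[7, 3])
          rsum(lst=[3])
            rsum(lst=[])
            -> return 0
          -> return 3
        -> return 10
      -> return 19
    -> return 39
  -> return 43
-> return 67

Final answer: 67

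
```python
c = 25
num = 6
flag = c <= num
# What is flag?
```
Trace:
  c=25
  c=25, num=6
  c=25, num=6, flag=False

Final answer: False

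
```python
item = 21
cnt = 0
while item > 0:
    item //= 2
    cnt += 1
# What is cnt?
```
Trace:
  item=21
  item=21, cnt=0
  item=10, cnt=1
  item=5, cnt=2
  item=2, cnt=3
  item=1, cnt=4
  item=0, cnt=5

Final answer: 5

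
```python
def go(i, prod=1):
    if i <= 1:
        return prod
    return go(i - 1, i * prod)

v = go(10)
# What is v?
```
Call trace:
go(i=10, prod=1)
  go(i=9, prod=10)
    go(i=8, prod=90)
      go(i=7, prod=720)
        go(i=6, prod=5040)
          go(i=5, prod=30240)
            go(i=4, prod=151200)
              go(i=3, prod=604800)
                go(i=2, prod=1814400)
                  go(i=1, prod=3628800)
                  -> return 3628800
                -> return 3628800
              -> return 3628800
            -> return 3628800
          -> return 3628800
        -> return 3628800
      -> return 3628800
    -> return 3628800
  -> return 3628800
-> return 3628800

Final answer: 3628800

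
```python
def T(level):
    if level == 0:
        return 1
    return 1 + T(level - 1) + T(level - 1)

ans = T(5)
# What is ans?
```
Call trace (a repeated sub-call is expanded the first time; later identical calls just restate its return value):
T(level=5)
  T(level=4)
    T(level=3)
      T(level=2)
        T(level=1)
          T(level=0)
          -> return 1
          T(level=0)
          -> return 1
        -> return 3
        T(level=1) -> return 3  (same call as traced above)
      -> return 7
      T(level=2) -> return 7  (same call as traced above)
    -> return 15
    T(level=3) -> return 15  (same call as traced above)
  -> return 31
  T(level=4) -> return 31  (same call as traced above)
-> return 63

Final answer: 63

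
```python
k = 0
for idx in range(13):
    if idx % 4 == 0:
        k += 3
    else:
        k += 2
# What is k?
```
Trace:
  k=0
  k=3, idx=0
  k=5, idx=1
  k=7, idx=2
  k=9, idx=3
  k=12, idx=4
  k=14, idx=5
  k=16, idx=6
  k=18, idx=7
  k=21, idx=8
  k=23, idx=9
  k=25, idx=10
  k=27, idx=11
  k=30, idx=12

Final answer: 30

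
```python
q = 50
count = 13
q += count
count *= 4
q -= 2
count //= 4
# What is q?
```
Trace:
  q=50
  q=50, count=13
  q=63, count=13
  q=63, count=52
  q=61, count=52
  q=61, count=13

Final answer: 61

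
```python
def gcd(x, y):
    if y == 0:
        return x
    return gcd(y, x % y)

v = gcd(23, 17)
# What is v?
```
Call trace:
gcd(x=23, y=17)
  gcd(x=17, y=6)
    gcd(x=6, y=5)
      gcd(x=5, y=1)
        gcd(x=1, y=0)
        -> return 1
      -> return 1
    -> return 1
  -> return 1
-> return 1

Final answer: 1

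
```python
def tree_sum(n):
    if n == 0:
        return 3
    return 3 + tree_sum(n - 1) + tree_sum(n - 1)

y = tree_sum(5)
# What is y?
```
Call trace (a repeated sub-call is expanded the first time; later identical calls just restate its return value):
tree_sum(n=5)
  tree_sum(n=4)
    tree_sum(n=3)
      tree_sum(n=2)
        tree_sum(n=1)
          tree_sum(n=0)
          -> return 3
          tree_sum(n=0)
          -> return 3
        -> return 9
        tree_sum(n=1) -> return 9  (same call as traced above)
      -> return 21
      tree_sum(n=2) -> return 21  (same call as traced above)
    -> return 45
    tree_sum(n=3) -> return 45  (same call as traced above)
  -> return 93
  tree_sum(n=4) -> return 93  (same call as traced above)
-> return 189

Final answer: 189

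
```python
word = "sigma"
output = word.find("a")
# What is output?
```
Trace:
  word='sigma'
  word='sigma', output=4

Final answer: 4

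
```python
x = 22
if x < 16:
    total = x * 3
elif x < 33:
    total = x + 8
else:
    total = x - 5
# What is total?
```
Trace:
  x=22
  x=22, total=30

Final answer: 30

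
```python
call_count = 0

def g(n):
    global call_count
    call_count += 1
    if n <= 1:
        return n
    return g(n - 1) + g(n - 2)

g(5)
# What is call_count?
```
Call trace (a repeated sub-call is expanded the first time; later identical calls just restate its return value):
g(n=5)
  g(n=4)
    g(n=3)
      g(n=2)
        g(n=1)
        -> return 1
        g(n=0)
        -> return 0
      -> return 1
      g(n=1)
      -> return 1
    -> return 2
    g(n=2) -> return 1  (same call as traced above)
  -> return 3
  g(n=3) -> return 2  (same call as traced above)
-> return 5

call_count is incremented once per call, so count the calls in each subtree. Let C(n) = number of calls made by g(n).
C(0) = C(1) = 1 (base case, no recursion); C(n) = 1 + C(n - 1) + C(n - 2) otherwise.
C(2) = 1 + C(1) + C(0) = 1 + 1 + 1 = 3
C(3) = 1 + C(2) + C(1) = 1 + 3 + 1 = 5
C(4) = 1 + C(3) + C(2) = 1 + 5 + 3 = 9
C(5) = 1 + C(4) + C(3) = 1 + 9 + 5 = 15
call_count = C(5) = 15

Final answer: 15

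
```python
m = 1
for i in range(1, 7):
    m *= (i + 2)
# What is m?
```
Trace:
  m=1
  m=3, i=1
  m=12, i=2
  m=60, i=3
  m=360, i=4
  m=2520, i=5
  m=20160, i=6

Final answer: 20160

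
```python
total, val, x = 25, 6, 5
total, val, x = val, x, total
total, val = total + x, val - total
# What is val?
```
Trace:
  total=25, val=6, x=5
  total=6, val=5, x=25
  total=31, val=-1, x=25

Final answer: -1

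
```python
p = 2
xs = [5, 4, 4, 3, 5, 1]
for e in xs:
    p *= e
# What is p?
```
Trace:
  p=2
  p=10, e=5
  p=40, e=4
  p=160, e=4
  p=480, e=3
  p=2400, e=5
  p=2400, e=1

Final answer: 2400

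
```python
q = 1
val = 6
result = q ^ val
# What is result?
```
Trace:
  q=1
  q=1, val=6
  q=1, val=6, result=7

Final answer: 7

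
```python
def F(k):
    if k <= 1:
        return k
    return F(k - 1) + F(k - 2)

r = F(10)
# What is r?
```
Call trace (a repeated sub-call is expanded the first time; later identical calls just restate its return value):
F(k=10)
  F(k=9)
    F(k=8)
      F(k=7)
        F(k=6)
          F(k=5)
            F(k=4)
              F(k=3)
                F(k=2)
                  F(k=1)
                  -> return 1
                  F(k=0)
                  -> return 0
                -> return 1
                F(k=1)
                -> return 1
              -> return 2
              F(k=2) -> return 1  (same call as traced above)
            -> return 3
            F(k=3) -> return 2  (same call as traced above)
          -> return 5
          F(k=4) -> return 3  (same call as traced above)
        -> return 8
        F(k=5) -> return 5  (same call as traced above)
      -> return 13
      F(k=6) -> return 8  (same call as traced above)
    -> return 21
    F(k=7) -> return 13  (same call as traced above)
  -> return 34
  F(k=8) -> return 21  (same call as traced above)
-> return 55

Final answer: 55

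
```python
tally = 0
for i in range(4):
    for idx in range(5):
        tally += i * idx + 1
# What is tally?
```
Trace:
  tally=0
  tally=1, i=0, idx=0
  tally=2, i=0, idx=1
  tally=3, i=0, idx=2
  tally=4, i=0, idx=3
  tally=5, i=0, idx=4
  tally=6, i=1, idx=0
  tally=8, i=1, idx=1
  tally=11, i=1, idx=2
  tally=15, i=1, idx=3
  tally=20, i=1, idx=4
  tally=21, i=2, idx=0
  tally=24, i=2, idx=1
  tally=29, i=2, idx=2
  tally=36, i=2, idx=3
  tally=45, i=2, idx=4
  tally=46, i=3, idx=0
  tally=50, i=3, idx=1
  tally=57, i=3, idx=2
  tally=67, i=3, idx=3
  tally=80, i=3, idx=4

Final answer: 80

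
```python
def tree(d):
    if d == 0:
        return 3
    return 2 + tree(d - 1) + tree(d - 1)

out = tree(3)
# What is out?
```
Call trace (a repeated sub-call is expanded the first time; later identical calls just restate its return value):
tree(d=3)
  tree(d=2)
    tree(d=1)
      tree(d=0)
      -> return 3
      tree(d=0)
      -> return 3
    -> return 8
    tree(d=1) -> return 8  (same call as traced above)
  -> return 18
  tree(d=2) -> return 18  (same call as traced above)
-> return 38

Final answer: 38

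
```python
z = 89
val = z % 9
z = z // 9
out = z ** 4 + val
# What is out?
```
Trace:
  z=89
  z=89, val=8
  z=9, val=8
  z=9, val=8, out=6569

Final answer: 6569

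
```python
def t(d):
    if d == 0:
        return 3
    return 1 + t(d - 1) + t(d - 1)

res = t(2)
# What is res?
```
Call trace (a repeated sub-call is expanded the first time; later identical calls just restate its return value):
t(d=2)
  t(d=1)
    t(d=0)
    -> return 3
    t(d=0)
    -> return 3
  -> return 7
  t(d=1) -> return 7  (same call as traced above)
-> return 15

Final answer: 15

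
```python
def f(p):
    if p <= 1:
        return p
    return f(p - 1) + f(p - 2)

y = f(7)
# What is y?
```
Call trace (a repeated sub-call is expanded the first time; later identical calls just restate its return value):
f(p=7)
  f(p=6)
    f(p=5)
      f(p=4)
        f(p=3)
          f(p=2)
            f(p=1)
            -> return 1
            f(p=0)
            -> return 0
          -> return 1
          f(p=1)
          -> return 1
        -> return 2
        f(p=2) -> return 1  (same call as traced above)
      -> return 3
      f(p=3) -> return 2  (same call as traced above)
    -> return 5
    f(p=4) -> return 3  (same call as traced above)
  -> return 8
  f(p=5) -> return 5  (same call as traced above)
-> return 13

Final answer: 13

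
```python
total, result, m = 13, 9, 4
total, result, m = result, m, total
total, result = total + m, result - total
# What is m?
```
Trace:
  total=13, result=9, m=4
  total=9, result=4, m=13
  total=22, result=-5, m=13

Final answer: 13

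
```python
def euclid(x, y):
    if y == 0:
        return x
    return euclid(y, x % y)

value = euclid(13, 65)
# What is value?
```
Call trace:
euclid(x=13, y=65)
  euclid(x=65, y=13)
    euclid(x=13, y=0)
    -> return 13
  -> return 13
-> return 13

Final answer: 13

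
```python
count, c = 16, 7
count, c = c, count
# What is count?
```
Trace:
  count=16, c=7
  count=7, c=16

Final answer: 7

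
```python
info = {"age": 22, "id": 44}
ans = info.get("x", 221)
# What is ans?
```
Trace:
  info={'age': 22, 'id': 44}
  info={'age': 22, 'id': 44}, ans=221

Final answer: 221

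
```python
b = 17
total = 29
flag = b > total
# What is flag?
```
Trace:
  b=17
  b=17, total=29
  b=17, total=29, flag=False

Final answer: False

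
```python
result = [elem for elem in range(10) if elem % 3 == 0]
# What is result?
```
Trace:
  elem=0
  elem=1
  elem=2
  elem=3
  elem=4
  elem=5
  elem=6
  elem=7
  elem=8
  elem=9
  result=[0, 3, 6, 9]

Final answer: [0, 3, 6, 9]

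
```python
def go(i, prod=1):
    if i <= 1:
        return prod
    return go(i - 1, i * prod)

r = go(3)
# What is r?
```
Call trace:
go(i=3, prod=1)
  go(i=2, prod=3)
    go(i=1, prod=6)
    -> return 6
  -> return 6
-> return 6

Final answer: 6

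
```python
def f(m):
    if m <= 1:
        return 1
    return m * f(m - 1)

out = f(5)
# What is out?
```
Call trace:
f(m=5)
  f(m=4)
    f(m=3)
      f(m=2)
        f(m=1)
        -> return 1
      -> return 2
    -> return 6
  -> return 24
-> return 120

Final answer: 120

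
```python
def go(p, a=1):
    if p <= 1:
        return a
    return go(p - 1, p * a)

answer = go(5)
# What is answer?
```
Call trace:
go(p=5, a=1)
  go(p=4, a=5)
    go(p=3, a=20)
      go(p=2, a=60)
        go(p=1, a=120)
        -> return 120
      -> return 120
    -> return 120
  -> return 120
-> return 120

Final answer: 120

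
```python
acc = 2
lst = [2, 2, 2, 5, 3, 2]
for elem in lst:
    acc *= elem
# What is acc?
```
Trace:
  acc=2
  acc=4, elem=2
  acc=8, elem=2
  acc=16, elem=2
  acc=80, elem=5
  acc=240, elem=3
  acc=480, elem=2

Final answer: 480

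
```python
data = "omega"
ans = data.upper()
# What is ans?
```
Trace:
  data='omega'
  data='omega', ans='OMEGA'

Final answer: 'OMEGA'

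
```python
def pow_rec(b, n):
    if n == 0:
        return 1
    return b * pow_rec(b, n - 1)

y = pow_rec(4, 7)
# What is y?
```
Call trace:
pow_rec(b=4, n=7)
  pow_rec(b=4, n=6)
    pow_rec(b=4, n=5)
      pow_rec(b=4, n=4)
        pow_rec(b=4, n=3)
          pow_rec(b=4, n=2)
            pow_rec(b=4, n=1)
              pow_rec(b=4, n=0)
              -> return 1
            -> return 4
          -> return 16
        -> return 64
      -> return 256
    -> return 1024
  -> return 4096
-> return 16384

Final answer: 16384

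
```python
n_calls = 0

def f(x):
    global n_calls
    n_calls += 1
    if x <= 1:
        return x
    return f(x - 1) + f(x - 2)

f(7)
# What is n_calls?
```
Call trace (a repeated sub-call is expanded the first time; later identical calls just restate its return value):
f(x=7)
  f(x=6)
    f(x=5)
      f(x=4)
        f(x=3)
          f(x=2)
            f(x=1)
            -> return 1
            f(x=0)
            -> return 0
          -> return 1
          f(x=1)
          -> return 1
        -> return 2
        f(x=2) -> return 1  (same call as traced above)
      -> return 3
      f(x=3) -> return 2  (same call as traced above)
    -> return 5
    f(x=4) -> return 3  (same call as traced above)
  -> return 8
  f(x=5) -> return 5  (same call as traced above)
-> return 13

n_calls is incremented once per call, so count the calls in each subtree. Let C(x) = number of calls made by f(x).
C(0) = C(1) = 1 (base case, no recursion); C(x) = 1 + C(x - 1) + C(x - 2) otherwise.
C(2) = 1 + C(1) + C(0) = 1 + 1 + 1 = 3
C(3) = 1 + C(2) + C(1) = 1 + 3 + 1 = 5
C(4) = 1 + C(3) + C(2) = 1 + 5 + 3 = 9
C(5) = 1 + C(4) + C(3) = 1 + 9 + 5 = 15
C(6) = 1 + C(5) + C(4) = 1 + 15 + 9 = 25
C(7) = 1 + C(6) + C(5) = 1 + 25 + 15 = 41
n_calls = C(7) = 41

Final answer: 41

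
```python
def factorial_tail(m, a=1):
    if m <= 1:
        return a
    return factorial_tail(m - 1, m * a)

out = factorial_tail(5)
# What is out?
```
Call trace:
factorial_tail(m=5, a=1)
  factorial_tail(m=4, a=5)
    factorial_tail(m=3, a=20)
      factorial_tail(m=2, a=60)
        factorial_tail(m=1, a=120)
        -> return 120
      -> return 120
    -> return 120
  -> return 120
-> return 120

Final answer: 120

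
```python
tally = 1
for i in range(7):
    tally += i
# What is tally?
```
Trace:
  tally=1
  tally=1, i=0
  tally=2, i=1
  tally=4, i=2
  tally=7, i=3
  tally=11, i=4
  tally=16, i=5
  tally=22, i=6

Final answer: 22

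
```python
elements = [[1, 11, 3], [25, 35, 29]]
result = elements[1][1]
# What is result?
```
Trace:
  elements=[[1, 11, 3], [25, 35, 29]]
  elements=[[1, 11, 3], [25, 35, 29]], result=35

Final answer: 35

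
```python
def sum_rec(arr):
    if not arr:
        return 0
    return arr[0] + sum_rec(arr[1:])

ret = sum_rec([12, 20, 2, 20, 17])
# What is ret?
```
Call trace:
sum_rec(arr=[12, 20, 2, 20, 17])
  sum_rec(arr=[20, 2, 20, 17])
    sum_rec(arr=[2, 20, 17])
      sum_rec(arr=[20, 17])
        sum_rec(arr=[17])
          sum_rec(arr=[])
          -> return 0
        -> return 17
      -> return 37
    -> return 39
  -> return 59
-> return 71

Final answer: 71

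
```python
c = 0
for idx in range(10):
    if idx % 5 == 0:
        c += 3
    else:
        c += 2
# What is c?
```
Trace:
  c=0
  c=3, idx=0
  c=5, idx=1
  c=7, idx=2
  c=9, idx=3
  c=11, idx=4
  c=14, idx=5
  c=16, idx=6
  c=18, idx=7
  c=20, idx=8
  c=22, idx=9

Final answer: 22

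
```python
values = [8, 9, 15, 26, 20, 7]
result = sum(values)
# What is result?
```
Trace:
  values=[8, 9, 15, 26, 20, 7]
  values=[8, 9, 15, 26, 20, 7], result=85

Final answer: 85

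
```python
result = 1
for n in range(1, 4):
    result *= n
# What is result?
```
Trace:
  result=1
  result=1, n=1
  result=2, n=2
  result=6, n=3

Final answer: 6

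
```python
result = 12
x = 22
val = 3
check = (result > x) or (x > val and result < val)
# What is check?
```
Trace:
  result=12
  result=12, x=22
  result=12, x=22, val=3
  result=12, x=22, val=3, check=False

Final answer: False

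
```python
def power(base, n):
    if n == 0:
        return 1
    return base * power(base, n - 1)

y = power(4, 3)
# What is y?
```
Call trace:
power(base=4, n=3)
  power(base=4, n=2)
    power(base=4, n=1)
      power(base=4, n=0)
      -> return 1
    -> return 4
  -> return 16
-> return 64

Final answer: 64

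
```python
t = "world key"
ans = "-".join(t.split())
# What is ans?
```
Trace:
  t='world key'
  t='world key', ans='world-key'

Final answer: 'world-key'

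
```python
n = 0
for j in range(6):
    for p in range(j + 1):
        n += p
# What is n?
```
Trace:
  n=0
  n=0, j=0, p=0
  n=0, j=1, p=0
  n=1, j=1, p=1
  n=1, j=2, p=0
  n=2, j=2, p=1
  n=4, j=2, p=2
  n=4, j=3, p=0
  n=5, j=3, p=1
  n=7, j=3, p=2
  n=10, j=3, p=3
  n=10, j=4, p=0
  n=11, j=4, p=1
  n=13, j=4, p=2
  n=16, j=4, p=3
  n=20, j=4, p=4
  n=20, j=5, p=0
  n=21, j=5, p=1
  n=23, j=5, p=2
  n=26, j=5, p=3
  n=30, j=5, p=4
  n=35, j=5, p=5

Final answer: 35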